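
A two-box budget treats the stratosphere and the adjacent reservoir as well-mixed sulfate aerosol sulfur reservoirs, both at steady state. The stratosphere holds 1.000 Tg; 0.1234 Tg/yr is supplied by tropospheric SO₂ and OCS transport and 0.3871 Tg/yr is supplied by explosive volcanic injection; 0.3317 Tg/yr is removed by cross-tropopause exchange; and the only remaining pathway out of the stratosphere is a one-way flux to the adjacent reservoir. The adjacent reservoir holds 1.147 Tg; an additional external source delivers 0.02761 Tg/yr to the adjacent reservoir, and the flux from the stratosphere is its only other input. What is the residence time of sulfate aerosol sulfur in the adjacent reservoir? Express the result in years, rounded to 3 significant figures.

5.56 yr

Balance the stratosphere: ΣF_in = 0.1234 + 0.3871 = 0.51050 Tg/yr.
Flux to the adjacent reservoir = ΣF_in − (0.3317) = 0.17880 Tg/yr.
Total input to the adjacent reservoir = 0.17880 + 0.02761 = 0.20641 Tg/yr; at steady state this equals its total output.
τ = M / F = 1.147 / 0.20641 = 5.557 yr.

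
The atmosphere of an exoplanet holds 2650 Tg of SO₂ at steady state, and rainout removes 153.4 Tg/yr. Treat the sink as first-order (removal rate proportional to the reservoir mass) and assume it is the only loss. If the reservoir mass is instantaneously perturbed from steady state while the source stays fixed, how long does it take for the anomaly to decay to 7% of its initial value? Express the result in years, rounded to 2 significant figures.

For a linear reservoir the anomaly decays as exp(−t/τ) with τ = M/F = 2650/153.4 = 17.28 yr.
exp(−t/τ) = 0.07 ⇒ t = −τ ln(0.07) = 17.28 × 2.659 = 45.94 yr.

46 yr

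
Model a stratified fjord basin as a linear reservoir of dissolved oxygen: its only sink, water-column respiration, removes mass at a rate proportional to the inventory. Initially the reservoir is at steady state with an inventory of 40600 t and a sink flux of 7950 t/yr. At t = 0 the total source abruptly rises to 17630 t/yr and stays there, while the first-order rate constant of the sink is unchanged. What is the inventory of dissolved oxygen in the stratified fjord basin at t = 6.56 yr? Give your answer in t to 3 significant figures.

76400 t

τ = M₀/F₀ = 40600/7950 = 5.107 yr; rate constant k = 1/τ.
New steady state M_∞ = F₁/k = F₁·τ = 17630 × 5.107 = 90035 t.
M(t) = M_∞ + (M₀ − M_∞)·e^(−t/τ); t/τ = 6.56/5.107 = 1.285, so e^(−t/τ) = 0.2768.
M(t) = 90035 − 49430 × 0.2768 = 76352 t.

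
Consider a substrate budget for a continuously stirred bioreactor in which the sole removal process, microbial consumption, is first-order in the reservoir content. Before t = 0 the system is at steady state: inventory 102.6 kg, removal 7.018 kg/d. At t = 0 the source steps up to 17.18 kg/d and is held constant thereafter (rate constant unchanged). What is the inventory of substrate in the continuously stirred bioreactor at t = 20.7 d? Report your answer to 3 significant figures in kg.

215 kg

The sink rate constant is k = F₀/M₀ = 7.018/102.6 = 0.06840 d⁻¹.
Solving dM/dt = F₁ − kM with M(0) = M₀ gives M(t) = F₁/k + (M₀ − F₁/k)·e^(−kt).
F₁/k = 17.18/0.06840 = 251.16 kg; kt = 0.06840 × 20.7 = 1.416, e^(−kt) = 0.2427.
M(20.7) = 251.16 + (102.6 − 251.16) × 0.2427 = 251.16 − 36.06 = 215.11 kg.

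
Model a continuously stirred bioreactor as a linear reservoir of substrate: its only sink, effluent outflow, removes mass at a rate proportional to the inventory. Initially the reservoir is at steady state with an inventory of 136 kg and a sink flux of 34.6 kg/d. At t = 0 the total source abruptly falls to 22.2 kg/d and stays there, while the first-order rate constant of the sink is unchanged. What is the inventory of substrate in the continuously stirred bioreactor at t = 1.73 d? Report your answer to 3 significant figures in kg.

τ = M₀/F₀ = 136/34.6 = 3.931 d; rate constant k = 1/τ.
New steady state M_∞ = F₁/k = F₁·τ = 22.2 × 3.931 = 87.260 kg.
M(t) = M_∞ + (M₀ − M_∞)·e^(−t/τ); t/τ = 1.73/3.931 = 0.4401, so e^(−t/τ) = 0.6440.
M(t) = 87.260 + 48.74 × 0.6440 = 118.65 kg.

119 kg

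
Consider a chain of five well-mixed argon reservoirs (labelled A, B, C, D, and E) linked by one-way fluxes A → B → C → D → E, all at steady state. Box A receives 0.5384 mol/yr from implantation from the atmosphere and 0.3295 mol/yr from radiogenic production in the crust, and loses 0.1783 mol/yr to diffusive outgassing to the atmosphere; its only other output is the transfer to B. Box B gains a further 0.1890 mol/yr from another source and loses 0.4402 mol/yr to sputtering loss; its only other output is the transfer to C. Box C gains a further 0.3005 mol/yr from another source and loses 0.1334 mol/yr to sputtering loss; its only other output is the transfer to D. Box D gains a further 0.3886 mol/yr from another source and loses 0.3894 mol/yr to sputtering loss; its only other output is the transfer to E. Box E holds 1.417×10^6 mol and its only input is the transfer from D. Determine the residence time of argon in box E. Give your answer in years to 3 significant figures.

Box A: F(A→B) = (0.5384 + 0.3295) − 0.1783 = 0.68960 mol/yr.
Box B: F(B→C) = (0.68960 + 0.1890) − 0.4402 = 0.43840 mol/yr.
Box C: F(C→D) = (0.43840 + 0.3005) − 0.1334 = 0.60550 mol/yr.
Box D: F(D→E) = (0.60550 + 0.3886) − 0.3894 = 0.60470 mol/yr.
Box E throughput = its input = 0.60470 mol/yr; τ = 1.417×10^6 / 0.60470 = 2.343×10^6 yr.

2.34×10^6 yr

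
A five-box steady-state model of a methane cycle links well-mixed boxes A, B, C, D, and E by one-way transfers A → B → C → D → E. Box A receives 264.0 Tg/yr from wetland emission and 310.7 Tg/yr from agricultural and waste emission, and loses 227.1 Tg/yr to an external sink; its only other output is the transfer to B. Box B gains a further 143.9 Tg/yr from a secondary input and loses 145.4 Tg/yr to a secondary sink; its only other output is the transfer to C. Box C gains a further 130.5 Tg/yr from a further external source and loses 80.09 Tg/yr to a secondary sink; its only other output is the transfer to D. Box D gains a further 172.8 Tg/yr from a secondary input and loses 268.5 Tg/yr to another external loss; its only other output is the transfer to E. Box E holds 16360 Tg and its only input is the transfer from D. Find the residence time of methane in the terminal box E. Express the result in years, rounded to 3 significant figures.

Box A: F(A→B) = (264.0 + 310.7) − 227.1 = 347.60 Tg/yr.
Box B: F(B→C) = (347.60 + 143.9) − 145.4 = 346.10 Tg/yr.
Box C: F(C→D) = (346.10 + 130.5) − 80.09 = 396.51 Tg/yr.
Box D: F(D→E) = (396.51 + 172.8) − 268.5 = 300.81 Tg/yr.
Box E throughput = its input = 300.81 Tg/yr; τ = 16360 / 300.81 = 54.39 yr.

54.4 yr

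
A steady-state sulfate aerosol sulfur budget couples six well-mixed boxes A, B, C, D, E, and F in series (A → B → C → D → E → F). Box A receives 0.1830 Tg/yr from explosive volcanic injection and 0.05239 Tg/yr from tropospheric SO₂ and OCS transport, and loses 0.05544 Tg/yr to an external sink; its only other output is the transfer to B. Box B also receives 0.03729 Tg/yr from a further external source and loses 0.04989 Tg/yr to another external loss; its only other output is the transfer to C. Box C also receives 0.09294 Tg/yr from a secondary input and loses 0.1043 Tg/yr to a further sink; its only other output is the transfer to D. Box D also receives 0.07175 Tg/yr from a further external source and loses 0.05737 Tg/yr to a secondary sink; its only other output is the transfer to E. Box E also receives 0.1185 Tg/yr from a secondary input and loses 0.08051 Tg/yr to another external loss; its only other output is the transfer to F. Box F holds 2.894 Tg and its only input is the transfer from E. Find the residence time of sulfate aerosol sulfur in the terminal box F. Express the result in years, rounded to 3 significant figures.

Box A: F(A→B) = (0.1830 + 0.05239) − 0.05544 = 0.17995 Tg/yr.
Box B: F(B→C) = (0.17995 + 0.03729) − 0.04989 = 0.16735 Tg/yr.
Box C: F(C→D) = (0.16735 + 0.09294) − 0.1043 = 0.15599 Tg/yr.
Box D: F(D→E) = (0.15599 + 0.07175) − 0.05737 = 0.17037 Tg/yr.
Box E: F(E→F) = (0.17037 + 0.1185) − 0.08051 = 0.20836 Tg/yr.
Box F throughput = its input = 0.20836 Tg/yr; τ = 2.894 / 0.20836 = 13.89 yr.

13.9 yr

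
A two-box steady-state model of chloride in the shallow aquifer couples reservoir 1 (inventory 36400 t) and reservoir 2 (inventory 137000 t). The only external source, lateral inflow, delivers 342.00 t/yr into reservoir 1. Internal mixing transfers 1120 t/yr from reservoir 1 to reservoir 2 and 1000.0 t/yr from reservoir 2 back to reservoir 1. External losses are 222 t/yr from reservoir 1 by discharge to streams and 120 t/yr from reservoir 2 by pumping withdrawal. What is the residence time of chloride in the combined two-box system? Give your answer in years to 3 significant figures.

Residence time in the combined system uses the total inventory and the total *external* removal — internal exchanges between the two boxes cancel.
M_total = 36400 + 137000 = 173400 t.
ΣF_external_out = 222 + 120 = 342.00 t/yr.
τ = M_total / ΣF_ext = 173400 / 342.00 = 507.0 yr.

507 yr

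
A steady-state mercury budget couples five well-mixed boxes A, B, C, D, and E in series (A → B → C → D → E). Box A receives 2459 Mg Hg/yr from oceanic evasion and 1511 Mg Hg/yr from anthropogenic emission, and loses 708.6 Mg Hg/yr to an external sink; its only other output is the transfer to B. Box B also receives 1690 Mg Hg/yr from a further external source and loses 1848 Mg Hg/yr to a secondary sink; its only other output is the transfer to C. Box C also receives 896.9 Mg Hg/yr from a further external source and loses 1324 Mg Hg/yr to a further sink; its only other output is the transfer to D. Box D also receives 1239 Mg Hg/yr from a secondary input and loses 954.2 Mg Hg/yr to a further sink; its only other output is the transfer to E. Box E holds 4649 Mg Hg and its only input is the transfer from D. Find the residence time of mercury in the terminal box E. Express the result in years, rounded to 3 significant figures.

Box A: F(A→B) = (2459 + 1511) − 708.6 = 3261.4 Mg Hg/yr.
Box B: F(B→C) = (3261.4 + 1690) − 1848 = 3103.4 Mg Hg/yr.
Box C: F(C→D) = (3103.4 + 896.9) − 1324 = 2676.3 Mg Hg/yr.
Box D: F(D→E) = (2676.3 + 1239) − 954.2 = 2961.1 Mg Hg/yr.
Box E throughput = its input = 2961.1 Mg Hg/yr; τ = 4649 / 2961.1 = 1.570 yr.

1.57 yr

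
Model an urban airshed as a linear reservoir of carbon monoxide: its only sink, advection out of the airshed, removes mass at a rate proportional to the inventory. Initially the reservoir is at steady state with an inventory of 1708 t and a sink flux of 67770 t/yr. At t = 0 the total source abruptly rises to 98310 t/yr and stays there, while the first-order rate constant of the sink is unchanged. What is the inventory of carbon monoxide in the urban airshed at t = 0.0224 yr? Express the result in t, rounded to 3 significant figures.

2160 t

Residence time τ = M₀/F₀ = 0.02520 yr. The eventual steady state is M_∞ = M₀·(F₁/F₀) = 1708 × 98310/67770 = 2477.7 t.
The anomaly ΔM(t) = M(t) − M_∞ decays as ΔM₀·e^(−t/τ) with ΔM₀ = 1708 − 2477.7 = −769.7 t.
At t = 0.0224 yr, e^(−t/τ) = e^(−0.8888) = 0.4112, so ΔM = −316.5 t and M = 2477.7 − 316.5 = 2161.2 t.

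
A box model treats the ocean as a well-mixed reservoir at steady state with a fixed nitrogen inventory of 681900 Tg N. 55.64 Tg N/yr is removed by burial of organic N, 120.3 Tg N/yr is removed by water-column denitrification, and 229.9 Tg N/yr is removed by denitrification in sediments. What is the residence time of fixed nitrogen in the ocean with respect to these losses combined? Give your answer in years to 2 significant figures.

Total removal = 55.64 + 120.3 + 229.9 = 405.84 Tg N/yr.
τ = M / ΣF_out = 681900 / 405.84 = 1680 yr.

1700 yr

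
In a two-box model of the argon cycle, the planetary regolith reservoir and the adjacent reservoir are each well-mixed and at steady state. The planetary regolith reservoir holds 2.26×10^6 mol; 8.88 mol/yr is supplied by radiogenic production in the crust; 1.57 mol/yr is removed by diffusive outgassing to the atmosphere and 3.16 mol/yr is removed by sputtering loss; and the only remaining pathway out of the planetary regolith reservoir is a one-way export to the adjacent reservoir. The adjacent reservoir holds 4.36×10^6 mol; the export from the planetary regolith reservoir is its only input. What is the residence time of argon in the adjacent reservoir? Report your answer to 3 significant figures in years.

1.05×10^6 yr

Balance the planetary regolith reservoir: ΣF_in = 8.8800 mol/yr.
Export to the adjacent reservoir = ΣF_in − (1.57 + 3.16) = 4.1500 mol/yr.
At steady state the output of the adjacent reservoir equals its input, 4.1500 mol/yr.
τ = M / F = 4.36×10^6 / 4.1500 = 1.051×10^6 yr.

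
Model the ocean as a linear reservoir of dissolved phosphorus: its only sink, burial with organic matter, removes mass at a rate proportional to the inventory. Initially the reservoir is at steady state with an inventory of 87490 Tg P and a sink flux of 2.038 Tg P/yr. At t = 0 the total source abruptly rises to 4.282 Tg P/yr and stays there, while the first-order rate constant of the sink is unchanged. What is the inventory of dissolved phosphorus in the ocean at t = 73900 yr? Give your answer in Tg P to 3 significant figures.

τ = M₀/F₀ = 87490/2.038 = 42930 yr; rate constant k = 1/τ.
New steady state M_∞ = F₁/k = F₁·τ = 4.282 × 42930 = 183820 Tg P.
M(t) = M_∞ + (M₀ − M_∞)·e^(−t/τ); t/τ = 73900/42930 = 1.721, so e^(−t/τ) = 0.1788.
M(t) = 183820 − 96330 × 0.1788 = 166600 Tg P.

167000 Tg P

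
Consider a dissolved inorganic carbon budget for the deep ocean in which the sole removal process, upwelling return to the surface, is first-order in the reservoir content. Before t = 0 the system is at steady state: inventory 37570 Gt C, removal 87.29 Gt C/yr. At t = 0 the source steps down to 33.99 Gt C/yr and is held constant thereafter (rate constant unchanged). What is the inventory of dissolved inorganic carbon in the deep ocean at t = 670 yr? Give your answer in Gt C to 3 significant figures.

The sink rate constant is k = F₀/M₀ = 87.29/37570 = 0.002323 yr⁻¹.
Solving dM/dt = F₁ − kM with M(0) = M₀ gives M(t) = F₁/k + (M₀ − F₁/k)·e^(−kt).
F₁/k = 33.99/0.002323 = 14629 Gt C; kt = 0.002323 × 670 = 1.557, e^(−kt) = 0.2108.
M(670) = 14629 + (37570 − 14629) × 0.2108 = 14629 + 4837 = 19466 Gt C.

19500 Gt C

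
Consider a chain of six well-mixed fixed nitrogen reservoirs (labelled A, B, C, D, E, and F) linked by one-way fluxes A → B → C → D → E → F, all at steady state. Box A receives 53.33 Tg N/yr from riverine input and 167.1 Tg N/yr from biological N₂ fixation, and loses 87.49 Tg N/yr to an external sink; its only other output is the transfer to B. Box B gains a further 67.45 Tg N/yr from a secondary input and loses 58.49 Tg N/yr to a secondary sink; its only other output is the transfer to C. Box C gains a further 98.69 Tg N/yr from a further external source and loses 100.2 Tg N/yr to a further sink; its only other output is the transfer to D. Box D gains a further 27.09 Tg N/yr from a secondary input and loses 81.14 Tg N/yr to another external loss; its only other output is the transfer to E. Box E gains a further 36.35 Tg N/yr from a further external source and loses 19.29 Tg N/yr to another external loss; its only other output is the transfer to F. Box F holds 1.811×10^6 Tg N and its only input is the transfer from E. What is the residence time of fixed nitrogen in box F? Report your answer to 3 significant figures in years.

17500 yr

Box A: F(A→B) = (53.33 + 167.1) − 87.49 = 132.94 Tg N/yr.
Box B: F(B→C) = (132.94 + 67.45) − 58.49 = 141.90 Tg N/yr.
Box C: F(C→D) = (141.90 + 98.69) − 100.2 = 140.39 Tg N/yr.
Box D: F(D→E) = (140.39 + 27.09) − 81.14 = 86.340 Tg N/yr.
Box E: F(E→F) = (86.340 + 36.35) − 19.29 = 103.40 Tg N/yr.
Box F throughput = its input = 103.40 Tg N/yr; τ = 1.811×10^6 / 103.40 = 17510 yr.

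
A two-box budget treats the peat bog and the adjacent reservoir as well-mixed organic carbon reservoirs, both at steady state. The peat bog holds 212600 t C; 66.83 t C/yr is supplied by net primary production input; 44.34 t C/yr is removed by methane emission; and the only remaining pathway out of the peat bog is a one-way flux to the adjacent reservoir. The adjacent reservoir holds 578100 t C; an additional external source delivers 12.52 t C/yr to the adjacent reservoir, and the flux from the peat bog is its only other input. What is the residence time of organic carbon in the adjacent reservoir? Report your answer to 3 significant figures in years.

16500 yr

Balance the peat bog: ΣF_in = 66.830 t C/yr.
Flux to the adjacent reservoir = ΣF_in − (44.34) = 22.490 t C/yr.
Total input to the adjacent reservoir = 22.490 + 12.52 = 35.010 t C/yr; at steady state this equals its total output.
τ = M / F = 578100 / 35.010 = 16510 yr.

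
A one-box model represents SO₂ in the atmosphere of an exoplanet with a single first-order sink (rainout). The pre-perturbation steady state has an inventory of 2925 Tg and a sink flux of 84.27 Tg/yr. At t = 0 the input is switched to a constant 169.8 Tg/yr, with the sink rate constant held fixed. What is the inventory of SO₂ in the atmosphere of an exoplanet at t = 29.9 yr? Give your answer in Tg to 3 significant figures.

4640 Tg

The sink rate constant is k = F₀/M₀ = 84.27/2925 = 0.02881 yr⁻¹.
Solving dM/dt = F₁ − kM with M(0) = M₀ gives M(t) = F₁/k + (M₀ − F₁/k)·e^(−kt).
F₁/k = 169.8/0.02881 = 5893.7 Tg; kt = 0.02881 × 29.9 = 0.8614, e^(−kt) = 0.4226.
M(29.9) = 5893.7 + (2925 − 5893.7) × 0.4226 = 5893.7 − 1254 = 4639.3 Tg.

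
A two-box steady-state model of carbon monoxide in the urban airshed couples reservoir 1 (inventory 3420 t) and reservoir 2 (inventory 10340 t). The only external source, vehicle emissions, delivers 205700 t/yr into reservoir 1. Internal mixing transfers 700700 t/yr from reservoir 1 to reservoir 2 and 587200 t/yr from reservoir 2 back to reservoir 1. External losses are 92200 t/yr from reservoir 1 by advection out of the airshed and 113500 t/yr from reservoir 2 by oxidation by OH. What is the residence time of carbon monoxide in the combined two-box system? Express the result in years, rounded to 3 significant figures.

For the system as a whole, the A↔B exchange is internal and contributes nothing to the throughput; only the external sinks remove mass.
M_total = 3420 + 10340 = 13760 t.
ΣF_external_out = 92200 + 113500 = 205700 t/yr.
τ = M_total / ΣF_ext = 13760 / 205700 = 0.06689 yr.

0.0669 yr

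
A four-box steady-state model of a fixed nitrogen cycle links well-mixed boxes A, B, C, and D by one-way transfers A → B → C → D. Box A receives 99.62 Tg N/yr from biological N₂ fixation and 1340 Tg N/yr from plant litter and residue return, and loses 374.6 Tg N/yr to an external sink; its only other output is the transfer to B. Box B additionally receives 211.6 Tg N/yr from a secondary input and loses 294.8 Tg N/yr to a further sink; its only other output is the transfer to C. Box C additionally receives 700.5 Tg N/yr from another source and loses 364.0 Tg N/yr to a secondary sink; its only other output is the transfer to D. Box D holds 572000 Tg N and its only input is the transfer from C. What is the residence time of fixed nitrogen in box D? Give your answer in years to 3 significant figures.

434 yr

Box A: F(A→B) = (99.62 + 1340) − 374.6 = 1065.0 Tg N/yr.
Box B: F(B→C) = (1065.0 + 211.6) − 294.8 = 981.82 Tg N/yr.
Box C: F(C→D) = (981.82 + 700.5) − 364.0 = 1318.3 Tg N/yr.
Box D throughput = its input = 1318.3 Tg N/yr; τ = 572000 / 1318.3 = 433.9 yr.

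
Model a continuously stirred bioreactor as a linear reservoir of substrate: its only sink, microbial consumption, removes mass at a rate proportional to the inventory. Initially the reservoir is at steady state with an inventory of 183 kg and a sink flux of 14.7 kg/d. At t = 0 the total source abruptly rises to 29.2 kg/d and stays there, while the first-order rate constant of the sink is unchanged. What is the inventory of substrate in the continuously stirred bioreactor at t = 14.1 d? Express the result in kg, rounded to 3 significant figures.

Residence time τ = M₀/F₀ = 12.45 d. The eventual steady state is M_∞ = M₀·(F₁/F₀) = 183 × 29.2/14.7 = 363.51 kg.
The anomaly ΔM(t) = M(t) − M_∞ decays as ΔM₀·e^(−t/τ) with ΔM₀ = 183 − 363.51 = −180.5 kg.
At t = 14.1 d, e^(−t/τ) = e^(−1.133) = 0.3222, so ΔM = −58.16 kg and M = 363.51 − 58.16 = 305.35 kg.

305 kg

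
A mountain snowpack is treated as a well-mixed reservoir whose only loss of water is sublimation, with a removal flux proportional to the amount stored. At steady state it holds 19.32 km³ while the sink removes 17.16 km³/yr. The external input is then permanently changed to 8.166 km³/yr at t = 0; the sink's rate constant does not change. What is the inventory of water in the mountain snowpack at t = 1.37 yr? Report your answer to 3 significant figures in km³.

12.2 km³

Residence time τ = M₀/F₀ = 1.126 yr. The eventual steady state is M_∞ = M₀·(F₁/F₀) = 19.32 × 8.166/17.16 = 9.1939 km³.
The anomaly ΔM(t) = M(t) − M_∞ decays as ΔM₀·e^(−t/τ) with ΔM₀ = 19.32 − 9.1939 = 10.13 km³.
At t = 1.37 yr, e^(−t/τ) = e^(−1.217) = 0.2962, so ΔM = 2.999 km³ and M = 9.1939 + 2.999 = 12.193 km³.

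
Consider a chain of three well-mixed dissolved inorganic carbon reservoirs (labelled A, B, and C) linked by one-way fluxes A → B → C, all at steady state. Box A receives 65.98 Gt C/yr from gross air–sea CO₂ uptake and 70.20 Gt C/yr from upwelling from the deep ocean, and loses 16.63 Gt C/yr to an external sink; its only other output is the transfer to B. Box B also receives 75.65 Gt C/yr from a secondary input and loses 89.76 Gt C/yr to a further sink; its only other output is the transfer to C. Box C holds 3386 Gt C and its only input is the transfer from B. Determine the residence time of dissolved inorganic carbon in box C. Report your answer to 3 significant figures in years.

Box A: F(A→B) = (65.98 + 70.20) − 16.63 = 119.55 Gt C/yr.
Box B: F(B→C) = (119.55 + 75.65) − 89.76 = 105.44 Gt C/yr.
Box C throughput = its input = 105.44 Gt C/yr; τ = 3386 / 105.44 = 32.11 yr.

32.1 yr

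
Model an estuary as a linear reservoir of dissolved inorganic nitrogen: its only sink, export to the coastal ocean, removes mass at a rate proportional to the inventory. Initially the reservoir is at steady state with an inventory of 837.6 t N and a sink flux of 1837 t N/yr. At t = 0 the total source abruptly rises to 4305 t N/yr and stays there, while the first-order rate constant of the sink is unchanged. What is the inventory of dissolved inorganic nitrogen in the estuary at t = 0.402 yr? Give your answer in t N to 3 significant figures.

Residence time τ = M₀/F₀ = 0.4560 yr. The eventual steady state is M_∞ = M₀·(F₁/F₀) = 837.6 × 4305/1837 = 1962.9 t N.
The anomaly ΔM(t) = M(t) − M_∞ decays as ΔM₀·e^(−t/τ) with ΔM₀ = 837.6 − 1962.9 = −1125 t N.
At t = 0.402 yr, e^(−t/τ) = e^(−0.8817) = 0.4141, so ΔM = −466.0 t N and M = 1962.9 − 466.0 = 1496.9 t N.

1500 t N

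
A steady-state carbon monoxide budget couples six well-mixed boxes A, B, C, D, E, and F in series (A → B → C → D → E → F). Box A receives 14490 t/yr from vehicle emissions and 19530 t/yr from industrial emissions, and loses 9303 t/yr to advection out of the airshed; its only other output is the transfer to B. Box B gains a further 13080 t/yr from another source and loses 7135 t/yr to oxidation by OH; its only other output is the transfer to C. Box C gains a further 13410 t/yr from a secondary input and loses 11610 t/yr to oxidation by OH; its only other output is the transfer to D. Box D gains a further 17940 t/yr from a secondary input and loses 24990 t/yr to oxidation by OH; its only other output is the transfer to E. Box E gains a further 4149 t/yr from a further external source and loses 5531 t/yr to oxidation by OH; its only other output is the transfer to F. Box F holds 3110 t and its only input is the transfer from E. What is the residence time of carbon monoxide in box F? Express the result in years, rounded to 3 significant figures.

0.129 yr

Box A: F(A→B) = (14490 + 19530) − 9303 = 24717 t/yr.
Box B: F(B→C) = (24717 + 13080) − 7135 = 30662 t/yr.
Box C: F(C→D) = (30662 + 13410) − 11610 = 32462 t/yr.
Box D: F(D→E) = (32462 + 17940) − 24990 = 25412 t/yr.
Box E: F(E→F) = (25412 + 4149) − 5531 = 24030 t/yr.
Box F throughput = its input = 24030 t/yr; τ = 3110 / 24030 = 0.1294 yr.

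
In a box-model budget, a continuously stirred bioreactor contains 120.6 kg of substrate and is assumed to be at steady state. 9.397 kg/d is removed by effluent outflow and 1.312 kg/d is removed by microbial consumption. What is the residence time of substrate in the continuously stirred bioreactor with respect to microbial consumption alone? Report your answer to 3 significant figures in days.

Residence time with respect to a single sink: τ = M / F_sink.
τ = 120.6 / 1.312 = 91.92 d.

91.9 d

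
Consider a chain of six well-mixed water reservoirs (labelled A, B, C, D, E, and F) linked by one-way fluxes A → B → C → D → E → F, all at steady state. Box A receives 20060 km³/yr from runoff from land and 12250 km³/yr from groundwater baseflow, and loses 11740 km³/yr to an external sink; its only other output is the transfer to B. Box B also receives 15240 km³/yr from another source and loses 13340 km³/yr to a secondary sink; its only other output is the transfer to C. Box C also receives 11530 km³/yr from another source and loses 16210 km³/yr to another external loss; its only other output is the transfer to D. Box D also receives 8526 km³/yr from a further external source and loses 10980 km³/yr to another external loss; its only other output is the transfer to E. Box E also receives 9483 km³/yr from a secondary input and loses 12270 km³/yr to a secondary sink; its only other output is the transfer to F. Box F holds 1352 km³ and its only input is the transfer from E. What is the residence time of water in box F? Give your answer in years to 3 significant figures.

Box A: F(A→B) = (20060 + 12250) − 11740 = 20570 km³/yr.
Box B: F(B→C) = (20570 + 15240) − 13340 = 22470 km³/yr.
Box C: F(C→D) = (22470 + 11530) − 16210 = 17790 km³/yr.
Box D: F(D→E) = (17790 + 8526) − 10980 = 15336 km³/yr.
Box E: F(E→F) = (15336 + 9483) − 12270 = 12549 km³/yr.
Box F throughput = its input = 12549 km³/yr; τ = 1352 / 12549 = 0.1077 yr.

0.108 yr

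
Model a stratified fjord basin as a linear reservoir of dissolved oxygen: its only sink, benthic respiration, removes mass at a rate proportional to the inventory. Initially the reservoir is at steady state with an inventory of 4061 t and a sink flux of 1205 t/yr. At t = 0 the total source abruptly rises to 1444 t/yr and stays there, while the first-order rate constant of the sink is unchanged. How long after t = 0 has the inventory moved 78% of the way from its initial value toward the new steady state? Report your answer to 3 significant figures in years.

τ = M₀/F₀ = 4061/1205 = 3.370 yr.
The remaining gap fraction is e^(−t/τ); 78% covered ⇒ e^(−t/τ) = 0.220.
t = −τ ln(0.220) = 3.370 × 1.514 = 5.103 yr.

5.10 yr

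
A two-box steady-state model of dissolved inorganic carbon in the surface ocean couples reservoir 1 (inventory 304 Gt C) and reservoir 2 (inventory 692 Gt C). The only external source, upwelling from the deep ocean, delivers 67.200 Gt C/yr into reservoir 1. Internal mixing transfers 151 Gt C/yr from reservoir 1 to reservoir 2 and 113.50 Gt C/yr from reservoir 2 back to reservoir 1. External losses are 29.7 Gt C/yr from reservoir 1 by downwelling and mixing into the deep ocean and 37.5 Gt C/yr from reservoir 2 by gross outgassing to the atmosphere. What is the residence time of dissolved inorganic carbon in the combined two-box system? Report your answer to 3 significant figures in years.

14.8 yr

For the system as a whole, the A↔B exchange is internal and contributes nothing to the throughput; only the external sinks remove mass.
M_total = 304 + 692 = 996.00 Gt C.
ΣF_external_out = 29.7 + 37.5 = 67.200 Gt C/yr.
τ = M_total / ΣF_ext = 996.00 / 67.200 = 14.82 yr.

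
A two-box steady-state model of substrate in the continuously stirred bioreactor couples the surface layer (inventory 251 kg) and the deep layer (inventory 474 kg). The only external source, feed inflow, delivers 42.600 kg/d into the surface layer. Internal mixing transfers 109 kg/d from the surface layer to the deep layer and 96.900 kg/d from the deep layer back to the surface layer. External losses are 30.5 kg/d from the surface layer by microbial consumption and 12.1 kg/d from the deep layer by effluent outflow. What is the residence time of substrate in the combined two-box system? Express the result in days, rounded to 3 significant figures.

Treat the two boxes together as one reservoir: the mixing fluxes between them are internal recycling, so τ = ΣM / Σ(external losses).
M_total = 251 + 474 = 725.00 kg.
ΣF_external_out = 30.5 + 12.1 = 42.600 kg/d.
τ = M_total / ΣF_ext = 725.00 / 42.600 = 17.02 d.

17.0 d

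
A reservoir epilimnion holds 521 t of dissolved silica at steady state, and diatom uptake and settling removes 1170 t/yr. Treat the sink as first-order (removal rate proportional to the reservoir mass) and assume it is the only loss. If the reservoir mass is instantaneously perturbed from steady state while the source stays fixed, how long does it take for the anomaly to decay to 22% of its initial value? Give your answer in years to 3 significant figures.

For a linear reservoir the anomaly decays as exp(−t/τ) with τ = M/F = 521/1170 = 0.4453 yr.
exp(−t/τ) = 0.22 ⇒ t = −τ ln(0.22) = 0.4453 × 1.514 = 0.6742 yr.

0.674 yr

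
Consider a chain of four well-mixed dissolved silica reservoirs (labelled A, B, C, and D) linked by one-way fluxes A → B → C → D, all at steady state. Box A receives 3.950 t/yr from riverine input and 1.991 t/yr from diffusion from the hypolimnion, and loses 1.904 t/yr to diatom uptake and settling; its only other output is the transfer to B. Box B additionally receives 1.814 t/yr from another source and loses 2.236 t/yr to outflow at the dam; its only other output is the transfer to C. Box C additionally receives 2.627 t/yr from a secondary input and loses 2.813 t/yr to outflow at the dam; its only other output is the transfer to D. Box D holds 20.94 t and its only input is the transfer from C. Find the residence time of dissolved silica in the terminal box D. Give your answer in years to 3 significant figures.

Box A: F(A→B) = (3.950 + 1.991) − 1.904 = 4.0370 t/yr.
Box B: F(B→C) = (4.0370 + 1.814) − 2.236 = 3.6150 t/yr.
Box C: F(C→D) = (3.6150 + 2.627) − 2.813 = 3.4290 t/yr.
Box D throughput = its input = 3.4290 t/yr; τ = 20.94 / 3.4290 = 6.107 yr.

6.11 yr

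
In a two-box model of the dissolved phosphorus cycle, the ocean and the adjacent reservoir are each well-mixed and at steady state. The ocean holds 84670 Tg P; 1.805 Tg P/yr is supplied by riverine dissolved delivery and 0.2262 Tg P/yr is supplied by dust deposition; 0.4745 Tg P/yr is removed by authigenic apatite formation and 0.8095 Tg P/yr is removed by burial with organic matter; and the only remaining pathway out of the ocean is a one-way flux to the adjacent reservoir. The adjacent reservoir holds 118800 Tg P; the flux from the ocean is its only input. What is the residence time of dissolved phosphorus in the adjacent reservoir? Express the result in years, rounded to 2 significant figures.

160000 yr

Balance the ocean: ΣF_in = 1.805 + 0.2262 = 2.0312 Tg P/yr.
Flux to the adjacent reservoir = ΣF_in − (0.4745 + 0.8095) = 0.74720 Tg P/yr.
At steady state the output of the adjacent reservoir equals its input, 0.74720 Tg P/yr.
τ = M / F = 118800 / 0.74720 = 159000 yr.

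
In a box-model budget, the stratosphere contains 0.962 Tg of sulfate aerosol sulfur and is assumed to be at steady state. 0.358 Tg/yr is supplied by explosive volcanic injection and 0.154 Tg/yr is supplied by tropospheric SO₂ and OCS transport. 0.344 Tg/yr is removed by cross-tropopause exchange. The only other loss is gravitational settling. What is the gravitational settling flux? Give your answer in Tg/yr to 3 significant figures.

At steady state ΣF_in = ΣF_out.
ΣF_in = 0.358 + 0.154 = 0.51200 Tg/yr.
Gravitational settling flux = ΣF_in − (0.344) = 0.51200 − 0.3440 = 0.1680 Tg/yr.

0.168 Tg/yr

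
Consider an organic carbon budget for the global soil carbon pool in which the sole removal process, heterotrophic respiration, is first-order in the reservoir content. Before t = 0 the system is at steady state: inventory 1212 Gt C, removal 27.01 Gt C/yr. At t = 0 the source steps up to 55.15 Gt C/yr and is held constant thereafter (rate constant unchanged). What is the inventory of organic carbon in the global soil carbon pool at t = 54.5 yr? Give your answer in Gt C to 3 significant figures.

2100 Gt C

The sink rate constant is k = F₀/M₀ = 27.01/1212 = 0.02229 yr⁻¹.
Solving dM/dt = F₁ − kM with M(0) = M₀ gives M(t) = F₁/k + (M₀ − F₁/k)·e^(−kt).
F₁/k = 55.15/0.02229 = 2474.7 Gt C; kt = 0.02229 × 54.5 = 1.215, e^(−kt) = 0.2968.
M(54.5) = 2474.7 + (1212 − 2474.7) × 0.2968 = 2474.7 − 374.8 = 2099.9 Gt C.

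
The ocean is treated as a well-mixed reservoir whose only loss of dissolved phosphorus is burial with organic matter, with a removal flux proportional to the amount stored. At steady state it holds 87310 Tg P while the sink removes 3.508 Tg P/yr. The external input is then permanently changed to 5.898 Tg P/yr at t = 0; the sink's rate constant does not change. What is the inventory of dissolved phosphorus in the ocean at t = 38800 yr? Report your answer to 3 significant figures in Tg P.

134000 Tg P

τ = M₀/F₀ = 87310/3.508 = 24890 yr; rate constant k = 1/τ.
New steady state M_∞ = F₁/k = F₁·τ = 5.898 × 24890 = 146790 Tg P.
M(t) = M_∞ + (M₀ − M_∞)·e^(−t/τ); t/τ = 38800/24890 = 1.559, so e^(−t/τ) = 0.2104.
M(t) = 146790 − 59480 × 0.2104 = 134280 Tg P.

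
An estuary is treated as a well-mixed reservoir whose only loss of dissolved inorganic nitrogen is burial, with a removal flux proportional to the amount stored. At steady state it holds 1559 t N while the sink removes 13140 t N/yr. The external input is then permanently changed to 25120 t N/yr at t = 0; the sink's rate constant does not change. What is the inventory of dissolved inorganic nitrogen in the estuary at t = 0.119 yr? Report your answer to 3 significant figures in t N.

2460 t N

Residence time τ = M₀/F₀ = 0.1186 yr. The eventual steady state is M_∞ = M₀·(F₁/F₀) = 1559 × 25120/13140 = 2980.4 t N.
The anomaly ΔM(t) = M(t) − M_∞ decays as ΔM₀·e^(−t/τ) with ΔM₀ = 1559 − 2980.4 = −1421 t N.
At t = 0.119 yr, e^(−t/τ) = e^(−1.003) = 0.3668, so ΔM = −521.3 t N and M = 2980.4 − 521.3 = 2459.0 t N.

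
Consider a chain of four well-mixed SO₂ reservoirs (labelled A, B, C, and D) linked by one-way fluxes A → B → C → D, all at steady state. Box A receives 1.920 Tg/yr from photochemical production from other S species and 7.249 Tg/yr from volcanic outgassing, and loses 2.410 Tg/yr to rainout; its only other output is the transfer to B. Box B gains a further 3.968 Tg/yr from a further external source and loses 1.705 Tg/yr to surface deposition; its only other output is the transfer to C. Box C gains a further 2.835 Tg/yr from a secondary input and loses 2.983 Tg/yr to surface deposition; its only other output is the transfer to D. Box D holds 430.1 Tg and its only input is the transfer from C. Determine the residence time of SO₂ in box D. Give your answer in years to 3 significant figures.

Box A: F(A→B) = (1.920 + 7.249) − 2.410 = 6.7590 Tg/yr.
Box B: F(B→C) = (6.7590 + 3.968) − 1.705 = 9.0220 Tg/yr.
Box C: F(C→D) = (9.0220 + 2.835) − 2.983 = 8.8740 Tg/yr.
Box D throughput = its input = 8.8740 Tg/yr; τ = 430.1 / 8.8740 = 48.47 yr.

48.5 yr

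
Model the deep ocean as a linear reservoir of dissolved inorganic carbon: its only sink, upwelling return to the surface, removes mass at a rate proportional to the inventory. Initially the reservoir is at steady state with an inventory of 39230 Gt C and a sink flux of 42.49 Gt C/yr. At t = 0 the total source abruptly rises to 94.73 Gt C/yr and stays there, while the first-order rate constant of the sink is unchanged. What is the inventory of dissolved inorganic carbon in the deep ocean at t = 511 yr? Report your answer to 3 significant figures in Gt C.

59700 Gt C

τ = M₀/F₀ = 39230/42.49 = 923.3 yr; rate constant k = 1/τ.
New steady state M_∞ = F₁/k = F₁·τ = 94.73 × 923.3 = 87462 Gt C.
M(t) = M_∞ + (M₀ − M_∞)·e^(−t/τ); t/τ = 511/923.3 = 0.5535, so e^(−t/τ) = 0.5750.
M(t) = 87462 − 48230 × 0.5750 = 59731 Gt C.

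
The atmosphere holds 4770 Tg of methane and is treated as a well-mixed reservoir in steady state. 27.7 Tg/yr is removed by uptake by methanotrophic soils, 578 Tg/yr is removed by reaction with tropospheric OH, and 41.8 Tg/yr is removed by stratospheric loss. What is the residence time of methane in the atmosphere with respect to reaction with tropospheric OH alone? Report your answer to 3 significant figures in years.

Residence time with respect to a single sink: τ = M / F_sink.
τ = 4770 / 578 = 8.253 yr.

8.25 yr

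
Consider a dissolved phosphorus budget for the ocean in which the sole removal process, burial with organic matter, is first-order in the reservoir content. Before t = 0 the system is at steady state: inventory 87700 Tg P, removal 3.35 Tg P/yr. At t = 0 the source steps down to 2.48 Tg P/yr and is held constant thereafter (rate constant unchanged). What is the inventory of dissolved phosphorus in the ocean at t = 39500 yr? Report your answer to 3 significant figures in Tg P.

70000 Tg P

The sink rate constant is k = F₀/M₀ = 3.35/87700 = 3.820×10^-5 yr⁻¹.
Solving dM/dt = F₁ − kM with M(0) = M₀ gives M(t) = F₁/k + (M₀ − F₁/k)·e^(−kt).
F₁/k = 2.48/3.820×10^-5 = 64924 Tg P; kt = 3.820×10^-5 × 39500 = 1.509, e^(−kt) = 0.2212.
M(39500) = 64924 + (87700 − 64924) × 0.2212 = 64924 + 5037 = 69961 Tg P.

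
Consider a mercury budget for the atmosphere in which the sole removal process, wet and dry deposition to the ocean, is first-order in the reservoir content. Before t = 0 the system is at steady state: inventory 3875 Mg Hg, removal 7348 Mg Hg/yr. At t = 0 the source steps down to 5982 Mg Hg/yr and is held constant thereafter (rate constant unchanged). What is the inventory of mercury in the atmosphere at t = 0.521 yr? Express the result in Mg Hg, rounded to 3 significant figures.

3420 Mg Hg

τ = M₀/F₀ = 3875/7348 = 0.5274 yr; rate constant k = 1/τ.
New steady state M_∞ = F₁/k = F₁·τ = 5982 × 0.5274 = 3154.6 Mg Hg.
M(t) = M_∞ + (M₀ − M_∞)·e^(−t/τ); t/τ = 0.521/0.5274 = 0.9880, so e^(−t/τ) = 0.3723.
M(t) = 3154.6 + 720.4 × 0.3723 = 3422.9 Mg Hg.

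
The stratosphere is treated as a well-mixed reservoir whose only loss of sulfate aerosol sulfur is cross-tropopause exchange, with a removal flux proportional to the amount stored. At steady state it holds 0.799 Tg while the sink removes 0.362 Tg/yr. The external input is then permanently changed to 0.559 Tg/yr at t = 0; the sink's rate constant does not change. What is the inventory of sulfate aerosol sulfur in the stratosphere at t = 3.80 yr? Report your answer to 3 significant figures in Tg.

1.16 Tg

Residence time τ = M₀/F₀ = 2.207 yr. The eventual steady state is M_∞ = M₀·(F₁/F₀) = 0.799 × 0.559/0.362 = 1.2338 Tg.
The anomaly ΔM(t) = M(t) − M_∞ decays as ΔM₀·e^(−t/τ) with ΔM₀ = 0.799 − 1.2338 = −0.4348 Tg.
At t = 3.80 yr, e^(−t/τ) = e^(−1.722) = 0.1788, so ΔM = −0.07773 Tg and M = 1.2338 − 0.07773 = 1.1561 Tg.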